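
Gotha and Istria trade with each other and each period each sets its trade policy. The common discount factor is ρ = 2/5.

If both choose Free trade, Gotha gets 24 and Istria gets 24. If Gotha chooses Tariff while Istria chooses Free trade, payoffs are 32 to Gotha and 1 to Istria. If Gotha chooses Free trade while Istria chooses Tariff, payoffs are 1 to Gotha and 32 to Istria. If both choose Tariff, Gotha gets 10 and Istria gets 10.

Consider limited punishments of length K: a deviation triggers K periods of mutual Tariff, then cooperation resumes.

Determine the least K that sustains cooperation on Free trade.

3

No profitable deviation requires (24−10)(ρ+…+ρ^K) ≥ 32−24, i.e. ρ+…+ρ^K ≥ 4/7 ≈ 0.5714.
With ρ = 2/5, the partial sums are K=1: 0.4000, K=2: 0.5600, K=3: 0.6240.
K = 3 is the first length at which the sum reaches 0.5714.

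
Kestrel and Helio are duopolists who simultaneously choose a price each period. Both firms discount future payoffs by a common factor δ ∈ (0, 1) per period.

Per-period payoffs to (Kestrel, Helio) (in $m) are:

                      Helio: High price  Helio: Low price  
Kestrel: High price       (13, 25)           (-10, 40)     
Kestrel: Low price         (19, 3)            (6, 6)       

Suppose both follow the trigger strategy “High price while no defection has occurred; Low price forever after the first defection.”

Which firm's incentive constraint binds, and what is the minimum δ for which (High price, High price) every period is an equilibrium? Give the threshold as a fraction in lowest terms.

Kestrel's threshold: (19−13)/(19−6) = 6/13.
Helio's threshold: (40−25)/(40−6) = 15/34.
6/13 > 15/34, so Kestrel binds and δ* = 6/13.

Kestrel; δ ≥ 6/13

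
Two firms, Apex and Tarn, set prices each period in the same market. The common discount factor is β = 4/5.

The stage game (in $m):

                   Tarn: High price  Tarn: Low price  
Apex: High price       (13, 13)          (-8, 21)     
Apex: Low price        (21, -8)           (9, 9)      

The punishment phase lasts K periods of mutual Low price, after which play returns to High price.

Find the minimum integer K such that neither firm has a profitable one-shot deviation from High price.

No profitable deviation requires (13−9)(β+…+β^K) ≥ 21−13, i.e. β+…+β^K ≥ 2 ≈ 2.0000.
With β = 4/5, the partial sums are K=1: 0.8000, K=2: 1.4400, K=3: 1.9520, K=4: 2.3616.
K = 4 is the first length at which the sum reaches 2.0000.

4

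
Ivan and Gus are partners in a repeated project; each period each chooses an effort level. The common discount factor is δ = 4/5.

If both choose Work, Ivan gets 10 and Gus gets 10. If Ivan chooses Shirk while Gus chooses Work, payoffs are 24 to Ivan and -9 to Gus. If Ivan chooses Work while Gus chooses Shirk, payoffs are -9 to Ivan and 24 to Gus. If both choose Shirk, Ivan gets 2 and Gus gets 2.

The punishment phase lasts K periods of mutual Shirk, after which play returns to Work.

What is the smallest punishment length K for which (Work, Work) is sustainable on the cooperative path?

No profitable deviation requires (10−2)(δ+…+δ^K) ≥ 24−10, i.e. δ+…+δ^K ≥ 7/4 ≈ 1.7500.
With δ = 4/5, the partial sums are K=1: 0.8000, K=2: 1.4400, K=3: 1.9520.
K = 3 is the first length at which the sum reaches 1.7500.

3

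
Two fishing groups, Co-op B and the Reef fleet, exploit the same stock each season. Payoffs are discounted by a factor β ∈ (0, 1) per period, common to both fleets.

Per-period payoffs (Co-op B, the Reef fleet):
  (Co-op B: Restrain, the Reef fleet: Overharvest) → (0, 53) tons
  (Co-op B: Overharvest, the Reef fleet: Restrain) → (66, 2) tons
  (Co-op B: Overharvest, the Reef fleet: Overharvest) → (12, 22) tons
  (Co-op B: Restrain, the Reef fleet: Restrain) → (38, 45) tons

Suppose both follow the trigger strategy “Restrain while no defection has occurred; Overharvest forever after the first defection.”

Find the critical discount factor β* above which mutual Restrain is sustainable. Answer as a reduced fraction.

14/27

For Co-op B: deviation gain 66−38 = 28, per-period punishment loss 38−12 = 26. IC gives β ≥ 28/54 = 14/27.
For the Reef fleet: gain 8, loss 23 per period, so β ≥ 8/31.
The tighter constraint is Co-op B's, so cooperation needs β ≥ 14/27.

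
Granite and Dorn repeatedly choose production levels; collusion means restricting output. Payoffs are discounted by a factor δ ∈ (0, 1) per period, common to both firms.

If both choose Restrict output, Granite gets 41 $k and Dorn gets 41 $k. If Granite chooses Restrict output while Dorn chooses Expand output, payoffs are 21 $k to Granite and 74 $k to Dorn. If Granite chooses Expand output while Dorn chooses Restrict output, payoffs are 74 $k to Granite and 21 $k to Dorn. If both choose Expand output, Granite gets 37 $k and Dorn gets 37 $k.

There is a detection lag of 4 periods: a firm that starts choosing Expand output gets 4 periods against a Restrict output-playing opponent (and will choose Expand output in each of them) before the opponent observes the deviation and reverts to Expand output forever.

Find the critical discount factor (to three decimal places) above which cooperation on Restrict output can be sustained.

0.972

The best deviation is to choose Expand output for all 4 undetected periods, earning 74 each, then 37 forever once detected.
Deviation value: 74(1−δ^4)/(1−δ) + 37δ^4/(1−δ); cooperation value: 41/(1−δ).
IC: 41 ≥ 74(1−δ^4) + 37δ^4 = 74 − 37δ^4.
So δ^4 ≥ 33/37, giving δ ≥ (33/37)^(1/4) ≈ 0.972.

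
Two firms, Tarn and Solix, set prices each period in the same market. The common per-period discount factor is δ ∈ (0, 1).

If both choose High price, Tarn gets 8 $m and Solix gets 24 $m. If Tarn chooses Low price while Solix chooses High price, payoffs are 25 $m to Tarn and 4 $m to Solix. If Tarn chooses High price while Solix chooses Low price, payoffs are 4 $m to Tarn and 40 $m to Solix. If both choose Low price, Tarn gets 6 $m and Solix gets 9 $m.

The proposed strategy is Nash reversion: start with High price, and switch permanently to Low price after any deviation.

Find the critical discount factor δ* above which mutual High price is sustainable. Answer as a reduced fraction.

For Tarn: deviation gain 25−8 = 17, per-period punishment loss 8−6 = 2. IC gives δ ≥ 17/19.
For Solix: gain 16, loss 15 per period, so δ ≥ 16/31.
The tighter constraint is Tarn's, so cooperation needs δ ≥ 17/19.

17/19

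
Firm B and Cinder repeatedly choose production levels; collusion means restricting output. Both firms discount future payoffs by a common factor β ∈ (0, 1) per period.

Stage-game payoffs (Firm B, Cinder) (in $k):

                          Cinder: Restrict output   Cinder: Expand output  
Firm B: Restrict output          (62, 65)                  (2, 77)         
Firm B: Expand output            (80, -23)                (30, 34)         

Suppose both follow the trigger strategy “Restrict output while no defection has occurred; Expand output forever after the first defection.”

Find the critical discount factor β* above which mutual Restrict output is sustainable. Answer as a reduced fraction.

9/25

Firm B: cooperation gives 62 each period; deviation gives 80 once then 30 forever.
  62/(1−β) ≥ 80 + 30β/(1−β) ⇒ β ≥ 18/50 = 9/25.
Cinder: cooperation gives 65 each period; deviation gives 77 once then 34 forever.
  β ≥ 12/43.
Both must hold, so the binding constraint is Firm B's: β ≥ 9/25.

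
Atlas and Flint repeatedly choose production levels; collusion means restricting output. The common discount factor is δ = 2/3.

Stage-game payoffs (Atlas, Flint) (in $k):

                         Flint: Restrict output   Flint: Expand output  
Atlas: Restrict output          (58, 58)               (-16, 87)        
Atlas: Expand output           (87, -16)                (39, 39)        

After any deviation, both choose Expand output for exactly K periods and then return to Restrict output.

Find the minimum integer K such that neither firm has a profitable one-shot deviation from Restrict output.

4

IC: δ(1−δ^K)/(1−δ) ≥ (87−58)/(58−39) = 29/19.
With δ = 2/3: need 1 − δ^K ≥ 29/19·(1−2/3)/(2/3), i.e. δ^K ≤ 0.2368.
Since (2/3)^3 = 0.2963 and (2/3)^4 = 0.1975, the smallest such K is 4.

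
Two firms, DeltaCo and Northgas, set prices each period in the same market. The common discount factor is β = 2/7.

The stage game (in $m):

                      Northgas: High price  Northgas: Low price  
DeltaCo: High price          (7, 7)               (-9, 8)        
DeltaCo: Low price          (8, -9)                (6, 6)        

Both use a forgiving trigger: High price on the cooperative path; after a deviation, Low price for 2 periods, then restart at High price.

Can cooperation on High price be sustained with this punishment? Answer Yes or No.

IC: β+…+β^2 ≥ (8−7)/(7−6) = 1.
At β = 2/7: partial sum = 0.3673 < 1.0000. Cooperation not sustainable.

No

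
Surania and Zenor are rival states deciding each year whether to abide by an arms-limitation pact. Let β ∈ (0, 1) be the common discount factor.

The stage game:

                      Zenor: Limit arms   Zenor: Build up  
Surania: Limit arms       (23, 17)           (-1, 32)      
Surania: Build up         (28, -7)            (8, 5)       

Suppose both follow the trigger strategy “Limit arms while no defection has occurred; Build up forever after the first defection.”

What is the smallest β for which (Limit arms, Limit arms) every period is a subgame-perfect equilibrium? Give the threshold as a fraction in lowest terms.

For Surania: deviation gain 28−23 = 5, per-period punishment loss 23−8 = 15. IC gives β ≥ 5/20 = 1/4.
For Zenor: gain 15, loss 12 per period, so β ≥ 15/27 = 5/9.
The tighter constraint is Zenor's, so cooperation needs β ≥ 5/9.

5/9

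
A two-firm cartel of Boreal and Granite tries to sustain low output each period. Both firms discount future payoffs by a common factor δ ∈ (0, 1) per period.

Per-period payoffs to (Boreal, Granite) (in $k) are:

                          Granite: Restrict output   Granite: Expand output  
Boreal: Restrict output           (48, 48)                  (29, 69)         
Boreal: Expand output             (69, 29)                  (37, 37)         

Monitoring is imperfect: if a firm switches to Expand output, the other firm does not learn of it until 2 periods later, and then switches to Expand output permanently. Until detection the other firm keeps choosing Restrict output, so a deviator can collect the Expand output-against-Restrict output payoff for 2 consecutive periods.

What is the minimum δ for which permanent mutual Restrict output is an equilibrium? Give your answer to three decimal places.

0.810

A deviator earns 69 for 2 periods, then 37 forever; cooperating earns 48 forever. Multiplying the IC by (1−δ):
48 ≥ 69(1−δ^2) + 37δ^2, so 32·δ^2 ≥ 21 and δ^2 ≥ 21/32.
δ ≥ (21/32)^(1/2) ≈ 0.810.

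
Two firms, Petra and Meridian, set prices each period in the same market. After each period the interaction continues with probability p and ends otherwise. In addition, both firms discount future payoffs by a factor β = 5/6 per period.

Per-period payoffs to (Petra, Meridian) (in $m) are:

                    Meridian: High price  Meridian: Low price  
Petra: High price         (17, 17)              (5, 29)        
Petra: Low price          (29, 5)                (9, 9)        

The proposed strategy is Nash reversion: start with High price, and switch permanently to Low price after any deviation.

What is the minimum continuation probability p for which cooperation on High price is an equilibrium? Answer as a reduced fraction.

18/25

Expected continuation weight on next period's payoff is β·p = 5/6·p, which plays the role of the discount factor.
Cooperation requires 5/6·p ≥ (29−17)/(29−9) = 3/5, hence p ≥ 18/25.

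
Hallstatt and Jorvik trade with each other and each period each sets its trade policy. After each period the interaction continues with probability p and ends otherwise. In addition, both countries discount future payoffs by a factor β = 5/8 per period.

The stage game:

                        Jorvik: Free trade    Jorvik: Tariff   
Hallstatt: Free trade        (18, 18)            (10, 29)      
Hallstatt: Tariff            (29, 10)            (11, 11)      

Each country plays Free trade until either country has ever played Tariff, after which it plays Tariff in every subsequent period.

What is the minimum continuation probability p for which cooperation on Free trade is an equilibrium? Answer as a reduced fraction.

44/45

Expected continuation weight on next period's payoff is β·p = 5/8·p, which plays the role of the discount factor.
Cooperation requires 5/8·p ≥ (29−18)/(29−11) = 11/18, hence p ≥ 44/45.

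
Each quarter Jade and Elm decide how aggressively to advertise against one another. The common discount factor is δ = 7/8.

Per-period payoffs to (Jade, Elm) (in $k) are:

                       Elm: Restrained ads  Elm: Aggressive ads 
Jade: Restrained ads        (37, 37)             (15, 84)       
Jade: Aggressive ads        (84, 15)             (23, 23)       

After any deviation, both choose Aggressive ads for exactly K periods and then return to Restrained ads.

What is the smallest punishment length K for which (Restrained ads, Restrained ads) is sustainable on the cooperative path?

5

Need Σ_{k=1}^{K} δ^k ≥ (84−37)/(37−23) = 3.3571 at δ = 7/8.
At K = 4 the sum is 2.8967 < 3.3571; at K = 5 it is 3.4096 ≥ 3.3571.
So the minimum punishment length is K = 5.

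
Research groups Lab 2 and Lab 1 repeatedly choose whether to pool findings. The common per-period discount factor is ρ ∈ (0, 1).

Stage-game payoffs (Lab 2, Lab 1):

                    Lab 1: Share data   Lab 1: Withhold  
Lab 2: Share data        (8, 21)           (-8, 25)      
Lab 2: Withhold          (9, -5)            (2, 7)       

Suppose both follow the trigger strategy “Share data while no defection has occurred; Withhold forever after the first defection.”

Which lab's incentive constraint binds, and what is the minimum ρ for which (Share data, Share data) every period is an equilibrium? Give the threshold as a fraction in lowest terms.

Lab 1; ρ ≥ 2/9

Lab 2's threshold: (9−8)/(9−2) = 1/7.
Lab 1's threshold: (25−21)/(25−7) = 2/9.
1/7 < 2/9, so Lab 1 binds and ρ* = 2/9.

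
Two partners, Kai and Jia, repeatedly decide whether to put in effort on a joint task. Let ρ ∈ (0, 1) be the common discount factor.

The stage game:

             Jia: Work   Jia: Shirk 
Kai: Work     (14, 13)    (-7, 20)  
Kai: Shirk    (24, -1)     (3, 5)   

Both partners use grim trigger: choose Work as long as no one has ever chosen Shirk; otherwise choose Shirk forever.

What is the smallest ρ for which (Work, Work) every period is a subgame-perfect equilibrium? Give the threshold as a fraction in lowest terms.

10/21

For Kai: deviation gain 24−14 = 10, per-period punishment loss 14−3 = 11. IC gives ρ ≥ 10/21.
For Jia: gain 7, loss 8 per period, so ρ ≥ 7/15.
The tighter constraint is Kai's, so cooperation needs ρ ≥ 10/21.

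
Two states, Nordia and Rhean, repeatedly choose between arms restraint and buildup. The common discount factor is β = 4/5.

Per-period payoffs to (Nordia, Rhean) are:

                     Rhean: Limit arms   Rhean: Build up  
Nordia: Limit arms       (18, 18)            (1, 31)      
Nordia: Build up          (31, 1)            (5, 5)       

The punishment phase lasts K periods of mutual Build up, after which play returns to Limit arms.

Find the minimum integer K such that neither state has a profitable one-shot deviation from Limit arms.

No profitable deviation requires (18−5)(β+…+β^K) ≥ 31−18, i.e. β+…+β^K ≥ 1 ≈ 1.0000.
With β = 4/5, the partial sums are K=1: 0.8000, K=2: 1.4400.
K = 2 is the first length at which the sum reaches 1.0000.

2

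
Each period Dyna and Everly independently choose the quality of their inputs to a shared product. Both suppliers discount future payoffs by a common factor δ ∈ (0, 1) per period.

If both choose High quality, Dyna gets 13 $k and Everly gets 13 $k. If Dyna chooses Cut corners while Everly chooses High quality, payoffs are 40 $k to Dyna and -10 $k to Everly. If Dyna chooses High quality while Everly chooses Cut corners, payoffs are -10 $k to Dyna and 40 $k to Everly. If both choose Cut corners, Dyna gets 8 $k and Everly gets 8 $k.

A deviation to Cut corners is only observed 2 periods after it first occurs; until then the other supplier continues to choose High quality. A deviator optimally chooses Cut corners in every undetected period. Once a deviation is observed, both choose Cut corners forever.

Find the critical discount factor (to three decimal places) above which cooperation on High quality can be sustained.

0.919

A deviator earns 40 for 2 periods, then 8 forever; cooperating earns 13 forever. Multiplying the IC by (1−δ):
13 ≥ 40(1−δ^2) + 8δ^2, so 32·δ^2 ≥ 27 and δ^2 ≥ 27/32.
δ ≥ (27/32)^(1/2) ≈ 0.919.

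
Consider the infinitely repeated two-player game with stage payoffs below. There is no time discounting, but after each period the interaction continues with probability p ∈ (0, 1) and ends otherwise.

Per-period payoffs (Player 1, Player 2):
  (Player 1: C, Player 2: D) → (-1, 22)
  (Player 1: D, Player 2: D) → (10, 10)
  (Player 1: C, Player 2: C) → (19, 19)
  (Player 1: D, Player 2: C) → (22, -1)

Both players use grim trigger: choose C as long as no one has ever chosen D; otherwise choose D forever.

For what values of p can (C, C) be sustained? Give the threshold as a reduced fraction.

1/4

With no time discounting, the continuation probability p plays the role of the discount factor.
Grim-trigger IC: 19/(1−p) ≥ 22 + 10p/(1−p) ⇒ p ≥ (22−19)/(22−10) = 1/4.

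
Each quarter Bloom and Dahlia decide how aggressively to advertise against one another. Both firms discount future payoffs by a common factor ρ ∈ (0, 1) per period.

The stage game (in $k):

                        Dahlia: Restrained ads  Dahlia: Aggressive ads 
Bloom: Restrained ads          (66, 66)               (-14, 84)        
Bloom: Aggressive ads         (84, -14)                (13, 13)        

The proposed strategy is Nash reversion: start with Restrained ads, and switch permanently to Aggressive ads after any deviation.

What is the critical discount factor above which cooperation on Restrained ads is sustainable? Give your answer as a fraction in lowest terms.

66/(1−ρ) ≥ 84 + 13ρ/(1−ρ)
66 ≥ 84 − 71ρ
ρ ≥ 18/71.

18/71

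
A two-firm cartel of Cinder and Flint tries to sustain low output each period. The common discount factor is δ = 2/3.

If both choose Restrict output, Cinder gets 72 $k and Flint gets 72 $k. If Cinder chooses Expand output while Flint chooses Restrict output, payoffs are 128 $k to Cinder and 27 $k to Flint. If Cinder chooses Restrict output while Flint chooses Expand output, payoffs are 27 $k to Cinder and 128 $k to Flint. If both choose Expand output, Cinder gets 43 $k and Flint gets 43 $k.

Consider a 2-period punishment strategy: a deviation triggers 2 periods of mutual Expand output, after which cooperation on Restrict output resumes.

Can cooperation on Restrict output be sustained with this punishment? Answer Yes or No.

No

A one-shot deviation gives 128 now, then 43 for 2 periods, then back to 72.
Gain from deviating: (128−72) today; loss: (72−43) in each of the next 2 periods.
No-deviation condition: (72−43)(δ+…+δ^2) ≥ 128−72, i.e. δ+…+δ^2 ≥ 56/29.
At δ = 2/3: δ+…+δ^2 = 1.1111 < 1.9310.
So cooperation is not sustainable.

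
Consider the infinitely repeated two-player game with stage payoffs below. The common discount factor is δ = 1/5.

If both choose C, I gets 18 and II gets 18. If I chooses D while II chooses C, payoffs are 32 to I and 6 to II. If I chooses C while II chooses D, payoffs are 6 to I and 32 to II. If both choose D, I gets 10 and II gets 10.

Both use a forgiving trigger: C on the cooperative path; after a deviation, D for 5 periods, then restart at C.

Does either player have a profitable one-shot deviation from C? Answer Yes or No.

A one-shot deviation gives 32 now, then 10 for 5 periods, then back to 18.
Gain from deviating: (32−18) today; loss: (18−10) in each of the next 5 periods.
No-deviation condition: (18−10)(δ+…+δ^5) ≥ 32−18, i.e. δ+…+δ^5 ≥ 7/4.
At δ = 1/5: δ+…+δ^5 = 0.2499 < 1.7500.
So cooperation is not sustainable.

Yes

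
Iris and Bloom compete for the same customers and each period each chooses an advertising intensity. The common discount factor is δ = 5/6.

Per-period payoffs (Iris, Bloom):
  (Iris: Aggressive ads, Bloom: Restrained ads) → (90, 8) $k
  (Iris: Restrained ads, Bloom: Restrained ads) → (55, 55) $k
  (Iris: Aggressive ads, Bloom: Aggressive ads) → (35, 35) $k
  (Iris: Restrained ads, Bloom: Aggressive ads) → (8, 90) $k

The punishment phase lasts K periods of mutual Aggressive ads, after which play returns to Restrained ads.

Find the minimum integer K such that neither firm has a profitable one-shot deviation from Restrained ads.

3

Need Σ_{k=1}^{K} δ^k ≥ (90−55)/(55−35) = 1.7500 at δ = 5/6.
At K = 2 the sum is 1.5278 < 1.7500; at K = 3 it is 2.1065 ≥ 1.7500.
So the minimum punishment length is K = 3.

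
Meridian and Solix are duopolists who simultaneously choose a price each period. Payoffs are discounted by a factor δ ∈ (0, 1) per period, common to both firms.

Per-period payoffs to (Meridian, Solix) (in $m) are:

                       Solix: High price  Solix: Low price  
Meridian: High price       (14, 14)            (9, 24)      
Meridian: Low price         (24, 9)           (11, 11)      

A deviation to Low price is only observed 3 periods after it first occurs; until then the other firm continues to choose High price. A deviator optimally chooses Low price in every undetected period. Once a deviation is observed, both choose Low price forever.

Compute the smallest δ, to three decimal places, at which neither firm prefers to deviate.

A deviator earns 24 for 3 periods, then 11 forever; cooperating earns 14 forever. Multiplying the IC by (1−δ):
14 ≥ 24(1−δ^3) + 11δ^3, so 13·δ^3 ≥ 10 and δ^3 ≥ 10/13.
δ ≥ (10/13)^(1/3) ≈ 0.916.

0.916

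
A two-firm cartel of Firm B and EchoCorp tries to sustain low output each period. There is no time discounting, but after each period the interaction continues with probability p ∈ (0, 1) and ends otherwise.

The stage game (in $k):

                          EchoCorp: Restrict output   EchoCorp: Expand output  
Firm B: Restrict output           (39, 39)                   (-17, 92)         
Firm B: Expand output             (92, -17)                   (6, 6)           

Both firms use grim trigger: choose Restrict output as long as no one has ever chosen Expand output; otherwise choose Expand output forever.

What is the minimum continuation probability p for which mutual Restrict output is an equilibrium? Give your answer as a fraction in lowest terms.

Expected cooperation value is 39 + p·39 + p²·39 + … = 39/(1−p); deviation gives 92 + p·6/(1−p).
39 ≥ 92(1−p) + 6p ⇒ 86p ≥ 53 ⇒ p ≥ 53/86.

53/86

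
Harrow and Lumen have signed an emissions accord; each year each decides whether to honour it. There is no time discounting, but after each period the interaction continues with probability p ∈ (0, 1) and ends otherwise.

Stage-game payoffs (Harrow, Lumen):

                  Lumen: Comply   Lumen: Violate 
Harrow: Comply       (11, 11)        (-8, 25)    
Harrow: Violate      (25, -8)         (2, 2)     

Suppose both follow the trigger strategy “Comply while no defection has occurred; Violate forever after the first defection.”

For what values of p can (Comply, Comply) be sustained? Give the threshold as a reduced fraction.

With no time discounting, the continuation probability p plays the role of the discount factor.
Grim-trigger IC: 11/(1−p) ≥ 25 + 2p/(1−p) ⇒ p ≥ (25−11)/(25−2) = 14/23.

14/23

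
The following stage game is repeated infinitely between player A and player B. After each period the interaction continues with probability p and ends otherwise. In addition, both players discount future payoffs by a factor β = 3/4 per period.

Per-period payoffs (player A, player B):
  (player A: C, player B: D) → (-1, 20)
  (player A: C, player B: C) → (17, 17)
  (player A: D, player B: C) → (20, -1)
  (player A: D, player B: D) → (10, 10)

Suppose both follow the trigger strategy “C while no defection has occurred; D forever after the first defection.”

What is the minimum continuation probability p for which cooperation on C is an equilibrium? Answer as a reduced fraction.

With continuation probability p and discount β, the effective per-period discount factor is βp.
Grim-trigger IC: βp ≥ (20−17)/(20−10) = 3/10.
So p ≥ (3/10)/(3/4) = 2/5.

2/5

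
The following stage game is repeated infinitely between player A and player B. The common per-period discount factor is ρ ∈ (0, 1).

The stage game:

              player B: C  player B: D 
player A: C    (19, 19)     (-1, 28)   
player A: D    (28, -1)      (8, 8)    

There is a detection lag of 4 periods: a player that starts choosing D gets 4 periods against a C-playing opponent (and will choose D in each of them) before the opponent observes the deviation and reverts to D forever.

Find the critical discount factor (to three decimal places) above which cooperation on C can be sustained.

0.819

Deviating for the 4 undetected periods gains 28−19 = 9 per period over cooperation, then loses 19−8 = 11 per period forever once punishment starts.
Gain: 9(1 + ρ + … + ρ^3); loss: 11·ρ^4/(1−ρ).
No profitable deviation ⇔ 9(1−ρ^4) ≤ 11·ρ^4, i.e. ρ^4 ≥ 9/(9+11) = 9/20.
Hence ρ ≥ (9/20)^(1/4) ≈ 0.819.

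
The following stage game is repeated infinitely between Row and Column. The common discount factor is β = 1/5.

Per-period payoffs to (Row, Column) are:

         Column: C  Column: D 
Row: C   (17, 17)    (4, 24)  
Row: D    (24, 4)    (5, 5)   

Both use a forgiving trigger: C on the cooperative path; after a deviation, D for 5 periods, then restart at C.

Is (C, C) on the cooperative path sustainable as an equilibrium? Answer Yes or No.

No

IC: β+…+β^5 ≥ (24−17)/(17−5) = 7/12.
At β = 1/5: partial sum = 0.2499 < 0.5833. Cooperation not sustainable.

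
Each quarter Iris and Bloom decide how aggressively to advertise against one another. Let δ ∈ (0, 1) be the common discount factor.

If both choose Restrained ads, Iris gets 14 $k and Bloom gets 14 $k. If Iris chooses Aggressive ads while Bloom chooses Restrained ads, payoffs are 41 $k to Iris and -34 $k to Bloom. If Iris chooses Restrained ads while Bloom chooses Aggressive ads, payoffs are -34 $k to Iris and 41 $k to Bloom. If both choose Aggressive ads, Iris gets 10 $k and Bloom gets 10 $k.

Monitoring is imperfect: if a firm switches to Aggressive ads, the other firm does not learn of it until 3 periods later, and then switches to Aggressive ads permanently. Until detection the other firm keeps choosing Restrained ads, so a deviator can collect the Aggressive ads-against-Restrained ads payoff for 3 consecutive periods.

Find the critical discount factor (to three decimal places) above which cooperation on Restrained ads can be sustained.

0.955

Deviating for the 3 undetected periods gains 41−14 = 27 per period over cooperation, then loses 14−10 = 4 per period forever once punishment starts.
Gain: 27(1 + δ + … + δ^2); loss: 4·δ^3/(1−δ).
No profitable deviation ⇔ 27(1−δ^3) ≤ 4·δ^3, i.e. δ^3 ≥ 27/(27+4) = 27/31.
Hence δ ≥ (27/31)^(1/3) ≈ 0.955.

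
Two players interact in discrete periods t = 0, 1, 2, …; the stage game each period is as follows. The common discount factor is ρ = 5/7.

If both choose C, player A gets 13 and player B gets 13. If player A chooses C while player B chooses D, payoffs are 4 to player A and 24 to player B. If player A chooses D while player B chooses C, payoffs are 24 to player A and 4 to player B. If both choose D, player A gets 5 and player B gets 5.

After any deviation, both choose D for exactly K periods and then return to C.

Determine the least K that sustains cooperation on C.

Need Σ_{k=1}^{K} ρ^k ≥ (24−13)/(13−5) = 1.3750 at ρ = 5/7.
At K = 2 the sum is 1.2245 < 1.3750; at K = 3 it is 1.5889 ≥ 1.3750.
So the minimum punishment length is K = 3.

3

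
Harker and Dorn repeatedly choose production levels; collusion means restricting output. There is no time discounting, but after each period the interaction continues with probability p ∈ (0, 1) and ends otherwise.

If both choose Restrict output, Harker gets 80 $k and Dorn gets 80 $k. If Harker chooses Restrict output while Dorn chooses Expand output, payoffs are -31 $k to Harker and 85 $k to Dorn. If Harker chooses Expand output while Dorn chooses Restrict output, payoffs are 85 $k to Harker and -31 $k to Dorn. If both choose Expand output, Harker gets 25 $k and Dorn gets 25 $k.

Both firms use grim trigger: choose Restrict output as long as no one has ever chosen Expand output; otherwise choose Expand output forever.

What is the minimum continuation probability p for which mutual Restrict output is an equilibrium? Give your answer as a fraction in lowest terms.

Expected cooperation value is 80 + p·80 + p²·80 + … = 80/(1−p); deviation gives 85 + p·25/(1−p).
80 ≥ 85(1−p) + 25p ⇒ 60p ≥ 5 ⇒ p ≥ 5/60 = 1/12.

1/12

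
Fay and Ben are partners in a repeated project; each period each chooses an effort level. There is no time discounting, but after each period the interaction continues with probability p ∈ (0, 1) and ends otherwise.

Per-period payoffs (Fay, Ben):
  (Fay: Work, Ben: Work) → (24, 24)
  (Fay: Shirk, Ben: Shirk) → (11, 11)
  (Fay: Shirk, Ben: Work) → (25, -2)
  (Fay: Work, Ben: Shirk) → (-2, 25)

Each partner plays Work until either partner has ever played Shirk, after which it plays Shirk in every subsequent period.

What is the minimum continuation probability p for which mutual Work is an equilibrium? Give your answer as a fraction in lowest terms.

Expected cooperation value is 24 + p·24 + p²·24 + … = 24/(1−p); deviation gives 25 + p·11/(1−p).
24 ≥ 25(1−p) + 11p ⇒ 14p ≥ 1 ⇒ p ≥ 1/14.

1/14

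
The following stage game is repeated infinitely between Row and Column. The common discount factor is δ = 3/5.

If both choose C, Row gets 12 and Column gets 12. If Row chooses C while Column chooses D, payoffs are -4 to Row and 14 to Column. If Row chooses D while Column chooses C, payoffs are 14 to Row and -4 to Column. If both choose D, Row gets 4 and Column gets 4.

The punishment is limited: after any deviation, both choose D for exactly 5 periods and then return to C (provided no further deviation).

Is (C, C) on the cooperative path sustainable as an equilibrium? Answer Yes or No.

Yes

IC: δ+…+δ^5 ≥ (14−12)/(12−4) = 1/4.
At δ = 3/5: partial sum = 1.3834 ≥ 0.2500. Cooperation sustainable.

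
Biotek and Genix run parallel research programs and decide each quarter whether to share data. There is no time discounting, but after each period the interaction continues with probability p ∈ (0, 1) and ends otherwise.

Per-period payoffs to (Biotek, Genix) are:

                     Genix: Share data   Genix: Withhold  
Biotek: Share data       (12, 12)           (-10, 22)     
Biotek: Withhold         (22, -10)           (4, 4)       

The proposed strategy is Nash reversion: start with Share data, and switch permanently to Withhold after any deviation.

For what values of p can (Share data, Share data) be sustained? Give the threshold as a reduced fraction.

Expected cooperation value is 12 + p·12 + p²·12 + … = 12/(1−p); deviation gives 22 + p·4/(1−p).
12 ≥ 22(1−p) + 4p ⇒ 18p ≥ 10 ⇒ p ≥ 10/18 = 5/9.

5/9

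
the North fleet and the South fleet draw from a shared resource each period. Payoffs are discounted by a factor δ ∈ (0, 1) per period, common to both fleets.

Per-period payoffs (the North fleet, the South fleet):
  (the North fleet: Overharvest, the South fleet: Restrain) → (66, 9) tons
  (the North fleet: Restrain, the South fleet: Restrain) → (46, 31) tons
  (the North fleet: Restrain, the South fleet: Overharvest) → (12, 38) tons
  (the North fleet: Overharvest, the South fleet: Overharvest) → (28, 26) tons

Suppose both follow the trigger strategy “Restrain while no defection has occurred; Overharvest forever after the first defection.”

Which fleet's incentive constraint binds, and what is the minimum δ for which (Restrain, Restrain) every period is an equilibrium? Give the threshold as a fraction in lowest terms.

the North fleet's threshold: (66−46)/(66−28) = 10/19.
the South fleet's threshold: (38−31)/(38−26) = 7/12.
10/19 < 7/12, so the South fleet binds and δ* = 7/12.

the South fleet; δ ≥ 7/12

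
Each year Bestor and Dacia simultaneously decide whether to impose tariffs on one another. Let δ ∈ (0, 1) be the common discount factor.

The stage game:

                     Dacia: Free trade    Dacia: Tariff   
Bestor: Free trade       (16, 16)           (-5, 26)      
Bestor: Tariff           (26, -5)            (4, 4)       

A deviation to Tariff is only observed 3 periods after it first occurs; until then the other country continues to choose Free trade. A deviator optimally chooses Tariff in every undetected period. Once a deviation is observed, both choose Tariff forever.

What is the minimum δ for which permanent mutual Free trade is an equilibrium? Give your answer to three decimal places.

A deviator earns 26 for 3 periods, then 4 forever; cooperating earns 16 forever. Multiplying the IC by (1−δ):
16 ≥ 26(1−δ^3) + 4δ^3, so 22·δ^3 ≥ 10 and δ^3 ≥ 5/11.
δ ≥ (5/11)^(1/3) ≈ 0.769.

0.769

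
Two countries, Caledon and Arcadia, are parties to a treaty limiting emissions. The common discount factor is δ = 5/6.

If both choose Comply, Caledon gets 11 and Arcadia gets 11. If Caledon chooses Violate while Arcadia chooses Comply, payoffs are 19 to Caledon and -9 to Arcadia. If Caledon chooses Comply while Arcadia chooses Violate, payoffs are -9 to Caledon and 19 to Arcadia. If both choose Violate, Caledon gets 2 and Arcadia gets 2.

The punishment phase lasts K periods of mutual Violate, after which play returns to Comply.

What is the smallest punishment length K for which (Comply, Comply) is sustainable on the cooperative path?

IC: δ(1−δ^K)/(1−δ) ≥ (19−11)/(11−2) = 8/9.
With δ = 5/6: need 1 − δ^K ≥ 8/9·(1−5/6)/(5/6), i.e. δ^K ≤ 0.8222.
Since (5/6)^1 = 0.8333 and (5/6)^2 = 0.6944, the smallest such K is 2.

2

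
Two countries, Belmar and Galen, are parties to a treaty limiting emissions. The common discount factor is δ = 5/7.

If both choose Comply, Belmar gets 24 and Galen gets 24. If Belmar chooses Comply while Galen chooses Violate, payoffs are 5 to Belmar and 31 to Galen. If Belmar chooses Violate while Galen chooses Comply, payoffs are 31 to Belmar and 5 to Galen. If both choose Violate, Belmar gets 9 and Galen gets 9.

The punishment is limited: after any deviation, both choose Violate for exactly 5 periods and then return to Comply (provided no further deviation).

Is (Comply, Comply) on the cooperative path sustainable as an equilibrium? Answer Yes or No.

Yes

Comparing payoff streams over the 6 periods until play realigns: cooperate → 24(1+δ+…+δ^5); deviate → 31 + 9(δ+…+δ^5).
Cooperation is sustained iff (24−9)(δ+…+δ^5) ≥ 31−24.
δ+…+δ^5 = 5/7·(1−(5/7)^5)/(1−5/7) = 2.0352, and (31−24)/(24−9) = 0.4667.
2.0352 ≥ 0.4667, so cooperation is sustainable.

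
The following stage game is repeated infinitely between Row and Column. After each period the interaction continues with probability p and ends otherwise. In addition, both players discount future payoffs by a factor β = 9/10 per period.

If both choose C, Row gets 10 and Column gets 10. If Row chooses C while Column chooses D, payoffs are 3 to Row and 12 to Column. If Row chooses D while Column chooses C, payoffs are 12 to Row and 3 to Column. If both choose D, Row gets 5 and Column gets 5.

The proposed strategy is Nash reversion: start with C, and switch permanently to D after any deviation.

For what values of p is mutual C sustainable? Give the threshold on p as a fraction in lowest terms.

20/63

Expected continuation weight on next period's payoff is β·p = 9/10·p, which plays the role of the discount factor.
Cooperation requires 9/10·p ≥ (12−10)/(12−5) = 2/7, hence p ≥ 20/63.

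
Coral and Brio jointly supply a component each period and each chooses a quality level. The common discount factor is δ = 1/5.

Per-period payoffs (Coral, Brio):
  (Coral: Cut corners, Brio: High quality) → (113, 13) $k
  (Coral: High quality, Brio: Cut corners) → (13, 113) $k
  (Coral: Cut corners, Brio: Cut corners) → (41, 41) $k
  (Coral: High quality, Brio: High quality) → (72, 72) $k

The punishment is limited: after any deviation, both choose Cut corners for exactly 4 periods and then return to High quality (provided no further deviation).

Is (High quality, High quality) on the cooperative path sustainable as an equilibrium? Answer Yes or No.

No

A one-shot deviation gives 113 now, then 41 for 4 periods, then back to 72.
Gain from deviating: (113−72) today; loss: (72−41) in each of the next 4 periods.
No-deviation condition: (72−41)(δ+…+δ^4) ≥ 113−72, i.e. δ+…+δ^4 ≥ 41/31.
At δ = 1/5: δ+…+δ^4 = 0.2496 < 1.3226.
So cooperation is not sustainable.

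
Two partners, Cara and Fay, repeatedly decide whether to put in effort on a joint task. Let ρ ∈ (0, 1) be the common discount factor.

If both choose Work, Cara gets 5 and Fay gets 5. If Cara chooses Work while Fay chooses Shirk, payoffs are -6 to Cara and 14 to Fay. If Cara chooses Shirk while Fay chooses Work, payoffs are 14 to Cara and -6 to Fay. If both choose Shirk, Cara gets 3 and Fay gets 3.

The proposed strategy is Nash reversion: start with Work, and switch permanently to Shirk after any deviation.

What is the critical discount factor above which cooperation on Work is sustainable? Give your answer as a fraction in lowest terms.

5/(1−ρ) ≥ 14 + 3ρ/(1−ρ)
5 ≥ 14 − 11ρ
ρ ≥ 9/11.

9/11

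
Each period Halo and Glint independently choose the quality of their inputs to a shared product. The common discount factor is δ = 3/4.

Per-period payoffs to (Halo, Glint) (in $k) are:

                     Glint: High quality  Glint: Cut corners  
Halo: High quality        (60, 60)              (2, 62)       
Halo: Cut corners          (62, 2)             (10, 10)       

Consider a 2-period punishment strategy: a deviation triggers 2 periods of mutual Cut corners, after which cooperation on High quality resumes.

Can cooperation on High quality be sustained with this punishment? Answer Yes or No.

Yes

Comparing payoff streams over the 3 periods until play realigns: cooperate → 60(1+δ+…+δ^2); deviate → 62 + 10(δ+…+δ^2).
Cooperation is sustained iff (60−10)(δ+…+δ^2) ≥ 62−60.
δ+…+δ^2 = 3/4·(1−(3/4)^2)/(1−3/4) = 1.3125, and (62−60)/(60−10) = 0.0400.
1.3125 ≥ 0.0400, so cooperation is sustainable.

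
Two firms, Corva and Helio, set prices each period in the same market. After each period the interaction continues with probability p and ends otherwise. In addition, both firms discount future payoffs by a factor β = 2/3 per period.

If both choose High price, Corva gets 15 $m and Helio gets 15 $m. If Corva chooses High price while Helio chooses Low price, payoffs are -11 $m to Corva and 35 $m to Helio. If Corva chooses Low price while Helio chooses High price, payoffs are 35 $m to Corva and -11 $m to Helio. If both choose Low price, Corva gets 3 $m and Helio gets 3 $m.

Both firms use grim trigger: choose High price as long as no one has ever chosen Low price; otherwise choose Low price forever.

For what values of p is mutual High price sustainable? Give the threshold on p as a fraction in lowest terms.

Expected continuation weight on next period's payoff is β·p = 2/3·p, which plays the role of the discount factor.
Cooperation requires 2/3·p ≥ (35−15)/(35−3) = 5/8, hence p ≥ 15/16.

15/16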